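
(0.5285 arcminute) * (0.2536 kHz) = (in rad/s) 0.03899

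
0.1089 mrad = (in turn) 1.733e-05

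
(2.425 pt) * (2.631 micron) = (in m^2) 2.251e-09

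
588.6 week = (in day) 4120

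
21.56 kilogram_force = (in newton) 211.4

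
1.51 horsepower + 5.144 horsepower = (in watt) 4962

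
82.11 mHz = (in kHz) 8.211e-05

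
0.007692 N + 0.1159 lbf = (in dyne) 5.232e+04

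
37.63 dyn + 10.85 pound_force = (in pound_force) 10.85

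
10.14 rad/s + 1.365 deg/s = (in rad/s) 10.16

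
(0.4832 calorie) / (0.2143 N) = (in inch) 371.4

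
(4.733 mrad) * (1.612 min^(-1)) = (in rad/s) 0.0001272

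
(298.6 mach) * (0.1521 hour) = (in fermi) 5.567e+22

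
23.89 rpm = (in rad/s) 2.502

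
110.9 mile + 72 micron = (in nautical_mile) 96.37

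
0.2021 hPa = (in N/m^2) 20.21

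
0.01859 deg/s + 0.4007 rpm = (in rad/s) 0.04229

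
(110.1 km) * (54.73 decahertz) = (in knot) 1.171e+08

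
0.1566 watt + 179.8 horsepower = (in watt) 1.341e+05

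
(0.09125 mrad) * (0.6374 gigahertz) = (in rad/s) 5.816e+04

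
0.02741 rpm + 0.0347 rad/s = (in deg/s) 2.153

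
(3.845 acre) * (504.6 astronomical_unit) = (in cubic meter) 1.175e+18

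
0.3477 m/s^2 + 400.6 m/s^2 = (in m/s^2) 400.9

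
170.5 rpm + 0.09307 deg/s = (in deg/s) 1023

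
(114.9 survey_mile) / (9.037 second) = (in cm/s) 2.046e+06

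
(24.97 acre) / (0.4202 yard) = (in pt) 7.455e+08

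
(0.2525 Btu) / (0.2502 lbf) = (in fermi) 2.394e+17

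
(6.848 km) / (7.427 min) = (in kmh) 55.32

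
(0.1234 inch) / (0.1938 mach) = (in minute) 7.916e-07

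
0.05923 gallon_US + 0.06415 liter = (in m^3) 0.0002884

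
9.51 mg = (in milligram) 9.51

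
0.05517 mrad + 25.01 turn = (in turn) 25.01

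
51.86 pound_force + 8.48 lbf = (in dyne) 2.684e+07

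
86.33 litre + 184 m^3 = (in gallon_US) 4.863e+04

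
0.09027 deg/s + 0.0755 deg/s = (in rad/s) 0.002893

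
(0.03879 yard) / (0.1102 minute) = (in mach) 1.575e-05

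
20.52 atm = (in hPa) 2.079e+04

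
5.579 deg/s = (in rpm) 0.9298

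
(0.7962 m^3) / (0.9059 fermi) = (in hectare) 8.789e+10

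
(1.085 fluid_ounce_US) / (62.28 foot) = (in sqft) 1.819e-05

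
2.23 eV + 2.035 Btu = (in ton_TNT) 5.132e-07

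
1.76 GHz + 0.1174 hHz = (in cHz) 1.76e+11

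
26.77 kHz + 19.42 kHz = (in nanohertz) 4.619e+13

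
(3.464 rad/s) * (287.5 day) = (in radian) 8.605e+07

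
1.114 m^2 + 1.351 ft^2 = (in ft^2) 13.34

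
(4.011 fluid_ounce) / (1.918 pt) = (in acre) 4.332e-05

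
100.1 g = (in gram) 100.1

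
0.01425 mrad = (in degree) 0.0008165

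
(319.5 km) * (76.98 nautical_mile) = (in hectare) 4.555e+06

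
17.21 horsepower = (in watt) 1.283e+04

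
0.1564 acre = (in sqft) 6813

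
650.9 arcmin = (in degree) 10.85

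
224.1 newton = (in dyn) 2.241e+07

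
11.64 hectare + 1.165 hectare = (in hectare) 12.8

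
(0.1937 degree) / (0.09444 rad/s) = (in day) 4.143e-07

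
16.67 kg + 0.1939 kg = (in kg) 16.86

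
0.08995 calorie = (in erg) 3.764e+06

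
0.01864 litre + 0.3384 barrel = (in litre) 53.82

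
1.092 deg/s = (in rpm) 0.182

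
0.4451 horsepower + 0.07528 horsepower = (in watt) 388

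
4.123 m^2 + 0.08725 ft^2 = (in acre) 0.001021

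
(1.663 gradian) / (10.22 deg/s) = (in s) 0.1464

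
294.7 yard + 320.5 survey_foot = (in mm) 3.672e+05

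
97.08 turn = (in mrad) 6.1e+05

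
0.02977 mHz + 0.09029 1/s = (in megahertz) 9.032e-08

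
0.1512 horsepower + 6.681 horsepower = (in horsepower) 6.832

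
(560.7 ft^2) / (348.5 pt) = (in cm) 4.237e+04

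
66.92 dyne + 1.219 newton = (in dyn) 1.22e+05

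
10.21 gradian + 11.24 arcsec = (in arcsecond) 3.309e+04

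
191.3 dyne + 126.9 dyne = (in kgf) 0.0003245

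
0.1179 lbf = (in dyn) 5.244e+04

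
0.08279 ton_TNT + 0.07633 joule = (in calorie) 8.279e+07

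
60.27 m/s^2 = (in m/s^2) 60.27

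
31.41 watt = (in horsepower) 0.04212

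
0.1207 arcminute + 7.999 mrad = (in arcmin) 27.62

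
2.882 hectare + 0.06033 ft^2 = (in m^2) 2.882e+04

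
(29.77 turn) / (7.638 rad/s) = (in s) 24.49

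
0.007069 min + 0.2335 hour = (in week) 0.001391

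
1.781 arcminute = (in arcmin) 1.781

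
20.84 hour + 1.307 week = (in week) 1.431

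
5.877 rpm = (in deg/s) 35.26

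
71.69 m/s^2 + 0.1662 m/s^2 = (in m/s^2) 71.86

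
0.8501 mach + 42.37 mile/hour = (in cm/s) 3.084e+04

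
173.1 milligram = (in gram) 0.1731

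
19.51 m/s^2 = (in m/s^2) 19.51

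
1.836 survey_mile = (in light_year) 3.123e-13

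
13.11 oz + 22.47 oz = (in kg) 1.009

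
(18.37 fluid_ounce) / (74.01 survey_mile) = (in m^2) 4.561e-09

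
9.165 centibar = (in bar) 0.09165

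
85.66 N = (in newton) 85.66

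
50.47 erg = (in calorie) 1.206e-06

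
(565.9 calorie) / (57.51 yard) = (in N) 45.02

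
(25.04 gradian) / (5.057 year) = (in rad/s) 2.466e-09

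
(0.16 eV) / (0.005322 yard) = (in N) 5.268e-18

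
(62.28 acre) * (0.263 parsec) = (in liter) 2.045e+24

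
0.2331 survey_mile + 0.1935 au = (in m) 2.895e+10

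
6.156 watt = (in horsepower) 0.008255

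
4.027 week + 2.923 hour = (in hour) 679.5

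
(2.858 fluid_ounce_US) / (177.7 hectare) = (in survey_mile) 2.955e-14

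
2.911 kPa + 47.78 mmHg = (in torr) 69.61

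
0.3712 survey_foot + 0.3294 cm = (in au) 7.783e-13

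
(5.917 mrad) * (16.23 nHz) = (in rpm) 9.17e-10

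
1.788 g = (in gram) 1.788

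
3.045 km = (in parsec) 9.868e-14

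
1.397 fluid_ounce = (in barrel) 0.0002599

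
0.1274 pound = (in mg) 5.779e+04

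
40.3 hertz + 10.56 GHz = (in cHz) 1.056e+12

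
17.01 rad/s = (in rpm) 162.4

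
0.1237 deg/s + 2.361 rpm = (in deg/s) 14.29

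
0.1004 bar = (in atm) 0.09909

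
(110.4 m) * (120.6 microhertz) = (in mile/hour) 0.02978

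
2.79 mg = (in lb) 6.151e-06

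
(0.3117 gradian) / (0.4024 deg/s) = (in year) 2.211e-08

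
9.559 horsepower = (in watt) 7128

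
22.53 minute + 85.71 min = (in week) 0.01074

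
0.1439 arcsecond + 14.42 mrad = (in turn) 0.002295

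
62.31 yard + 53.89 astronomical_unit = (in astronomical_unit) 53.89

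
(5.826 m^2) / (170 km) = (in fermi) 3.427e+10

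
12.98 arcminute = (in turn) 0.0006009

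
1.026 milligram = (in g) 0.001026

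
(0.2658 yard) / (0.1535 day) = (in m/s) 1.833e-05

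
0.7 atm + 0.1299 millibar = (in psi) 10.29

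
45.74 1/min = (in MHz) 7.623e-07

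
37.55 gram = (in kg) 0.03755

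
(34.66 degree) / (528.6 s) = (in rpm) 0.01093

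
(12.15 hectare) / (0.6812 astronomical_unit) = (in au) 7.97e-18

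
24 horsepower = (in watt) 1.79e+04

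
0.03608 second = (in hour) 1.002e-05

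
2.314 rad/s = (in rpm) 22.1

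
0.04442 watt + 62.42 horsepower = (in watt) 4.655e+04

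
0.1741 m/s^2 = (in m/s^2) 0.1741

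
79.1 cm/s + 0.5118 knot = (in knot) 2.049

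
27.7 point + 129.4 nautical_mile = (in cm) 2.396e+07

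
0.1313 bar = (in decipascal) 1.313e+05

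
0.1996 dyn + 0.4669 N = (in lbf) 0.105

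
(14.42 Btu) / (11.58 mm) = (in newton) 1.314e+06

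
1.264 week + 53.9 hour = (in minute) 1.598e+04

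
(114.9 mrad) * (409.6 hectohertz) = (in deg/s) 2.697e+05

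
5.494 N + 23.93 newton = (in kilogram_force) 3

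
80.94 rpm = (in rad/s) 8.476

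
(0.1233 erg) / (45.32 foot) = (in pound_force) 2.007e-10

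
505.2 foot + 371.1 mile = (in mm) 5.974e+08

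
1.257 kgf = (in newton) 12.33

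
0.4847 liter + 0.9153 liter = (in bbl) 0.008806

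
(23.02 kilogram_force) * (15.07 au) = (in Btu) 4.824e+11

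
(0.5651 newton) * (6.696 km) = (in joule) 3784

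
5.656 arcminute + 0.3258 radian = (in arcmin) 1126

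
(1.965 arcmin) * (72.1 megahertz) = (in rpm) 3.935e+05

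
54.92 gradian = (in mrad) 862.7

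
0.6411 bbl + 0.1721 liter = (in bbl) 0.6422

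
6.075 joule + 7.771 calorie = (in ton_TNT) 9.223e-09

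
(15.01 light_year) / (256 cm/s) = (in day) 6.42e+11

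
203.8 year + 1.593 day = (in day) 7.439e+04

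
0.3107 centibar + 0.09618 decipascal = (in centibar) 0.3107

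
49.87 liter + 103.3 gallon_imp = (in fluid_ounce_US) 1.757e+04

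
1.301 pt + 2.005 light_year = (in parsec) 0.6147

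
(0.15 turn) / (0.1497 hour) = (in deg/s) 0.1002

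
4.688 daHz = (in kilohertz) 0.04688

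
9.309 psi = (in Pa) 6.418e+04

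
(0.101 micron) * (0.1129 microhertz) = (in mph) 2.551e-14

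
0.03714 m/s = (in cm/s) 3.714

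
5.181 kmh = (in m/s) 1.439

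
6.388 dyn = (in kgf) 6.514e-06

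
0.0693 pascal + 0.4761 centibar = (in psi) 0.06906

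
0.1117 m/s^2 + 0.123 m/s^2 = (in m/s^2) 0.2347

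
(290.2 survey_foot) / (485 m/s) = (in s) 0.1824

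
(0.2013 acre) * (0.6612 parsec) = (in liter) 1.662e+22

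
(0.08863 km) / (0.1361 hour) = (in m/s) 0.1809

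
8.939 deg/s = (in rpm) 1.49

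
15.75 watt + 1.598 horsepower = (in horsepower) 1.619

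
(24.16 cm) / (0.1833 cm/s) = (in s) 131.8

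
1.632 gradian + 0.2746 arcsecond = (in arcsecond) 5288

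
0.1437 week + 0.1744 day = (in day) 1.18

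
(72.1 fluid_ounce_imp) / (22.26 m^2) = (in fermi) 9.203e+10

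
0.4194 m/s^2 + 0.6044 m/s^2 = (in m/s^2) 1.024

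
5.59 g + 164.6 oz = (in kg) 4.672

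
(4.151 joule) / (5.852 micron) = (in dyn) 7.093e+10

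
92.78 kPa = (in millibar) 927.8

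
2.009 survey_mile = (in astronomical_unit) 2.161e-08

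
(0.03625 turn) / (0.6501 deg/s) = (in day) 0.0002323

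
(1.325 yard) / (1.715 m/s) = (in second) 0.7065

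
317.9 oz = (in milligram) 9.012e+06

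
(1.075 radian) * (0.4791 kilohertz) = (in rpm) 4918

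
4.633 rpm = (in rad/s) 0.4852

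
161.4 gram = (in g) 161.4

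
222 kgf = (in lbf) 489.4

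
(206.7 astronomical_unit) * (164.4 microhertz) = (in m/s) 5.084e+09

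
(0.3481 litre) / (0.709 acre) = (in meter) 1.213e-07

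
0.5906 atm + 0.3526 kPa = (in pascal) 6.02e+04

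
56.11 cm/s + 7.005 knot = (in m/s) 4.165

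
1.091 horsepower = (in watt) 813.6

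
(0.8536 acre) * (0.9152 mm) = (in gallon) 835.2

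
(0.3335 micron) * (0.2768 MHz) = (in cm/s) 9.231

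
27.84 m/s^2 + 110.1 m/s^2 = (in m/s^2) 137.9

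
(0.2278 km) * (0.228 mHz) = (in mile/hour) 0.1162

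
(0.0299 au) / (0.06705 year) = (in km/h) 7615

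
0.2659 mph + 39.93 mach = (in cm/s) 1.36e+06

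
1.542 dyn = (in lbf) 3.467e-06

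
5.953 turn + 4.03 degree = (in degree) 2147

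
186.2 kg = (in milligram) 1.862e+08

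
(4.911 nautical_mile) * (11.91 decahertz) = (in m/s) 1.083e+06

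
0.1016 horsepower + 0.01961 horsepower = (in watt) 90.39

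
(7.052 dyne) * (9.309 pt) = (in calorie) 5.535e-08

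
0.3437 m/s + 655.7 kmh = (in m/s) 182.5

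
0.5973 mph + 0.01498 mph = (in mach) 0.0008039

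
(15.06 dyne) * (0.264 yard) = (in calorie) 8.689e-06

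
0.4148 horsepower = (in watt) 309.3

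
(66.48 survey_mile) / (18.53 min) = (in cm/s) 9623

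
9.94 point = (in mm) 3.507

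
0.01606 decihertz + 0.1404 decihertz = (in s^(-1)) 0.01565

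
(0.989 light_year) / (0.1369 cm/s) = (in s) 6.835e+18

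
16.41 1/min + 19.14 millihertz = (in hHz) 0.002926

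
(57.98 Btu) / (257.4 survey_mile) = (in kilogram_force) 0.01506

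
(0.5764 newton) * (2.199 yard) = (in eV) 7.234e+18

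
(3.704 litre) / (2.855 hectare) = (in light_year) 1.371e-23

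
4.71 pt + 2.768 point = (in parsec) 8.549e-20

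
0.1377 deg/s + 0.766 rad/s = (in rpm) 7.338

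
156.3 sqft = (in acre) 0.003588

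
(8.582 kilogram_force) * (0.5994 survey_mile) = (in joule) 8.118e+04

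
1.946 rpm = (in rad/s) 0.2038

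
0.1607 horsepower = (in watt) 119.8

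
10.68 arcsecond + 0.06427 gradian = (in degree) 0.06081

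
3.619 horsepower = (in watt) 2699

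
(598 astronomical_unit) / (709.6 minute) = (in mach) 6.171e+06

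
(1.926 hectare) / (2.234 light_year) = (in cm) 9.113e-11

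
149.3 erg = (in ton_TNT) 3.568e-15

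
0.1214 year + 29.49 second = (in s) 3.828e+06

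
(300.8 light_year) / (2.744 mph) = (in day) 2.685e+13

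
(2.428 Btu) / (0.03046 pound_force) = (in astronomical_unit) 1.264e-07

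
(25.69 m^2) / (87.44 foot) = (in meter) 0.9639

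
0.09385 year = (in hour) 822.1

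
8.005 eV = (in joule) 1.283e-18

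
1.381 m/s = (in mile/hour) 3.089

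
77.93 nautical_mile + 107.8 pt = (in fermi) 1.443e+20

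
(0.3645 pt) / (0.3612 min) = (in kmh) 2.136e-05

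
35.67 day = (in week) 5.096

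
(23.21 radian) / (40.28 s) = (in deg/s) 33.01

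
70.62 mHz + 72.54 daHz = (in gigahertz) 7.255e-07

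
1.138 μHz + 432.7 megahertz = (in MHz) 432.7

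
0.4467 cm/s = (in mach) 1.312e-05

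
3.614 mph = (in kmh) 5.816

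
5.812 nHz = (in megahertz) 5.812e-15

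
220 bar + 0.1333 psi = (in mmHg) 1.65e+05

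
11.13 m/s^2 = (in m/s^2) 11.13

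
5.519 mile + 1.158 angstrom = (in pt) 2.518e+07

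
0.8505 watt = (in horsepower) 0.001141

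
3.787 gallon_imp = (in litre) 17.22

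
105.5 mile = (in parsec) 5.502e-12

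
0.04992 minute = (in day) 3.467e-05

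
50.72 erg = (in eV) 3.166e+13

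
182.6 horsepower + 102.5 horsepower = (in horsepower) 285.1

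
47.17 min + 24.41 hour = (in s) 9.071e+04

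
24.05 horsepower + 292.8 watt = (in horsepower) 24.44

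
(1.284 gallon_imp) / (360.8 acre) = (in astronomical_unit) 2.672e-20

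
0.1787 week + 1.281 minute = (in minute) 1803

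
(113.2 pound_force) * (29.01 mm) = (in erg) 1.461e+08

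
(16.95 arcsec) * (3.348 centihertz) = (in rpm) 2.627e-05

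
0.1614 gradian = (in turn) 0.0004035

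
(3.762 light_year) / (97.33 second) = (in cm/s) 3.657e+16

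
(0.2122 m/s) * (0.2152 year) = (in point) 4.082e+09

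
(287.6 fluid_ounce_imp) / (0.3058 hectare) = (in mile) 1.66e-09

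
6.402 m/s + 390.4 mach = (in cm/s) 1.329e+07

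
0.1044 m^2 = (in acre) 2.58e-05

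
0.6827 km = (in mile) 0.4242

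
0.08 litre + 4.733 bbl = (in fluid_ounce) 2.545e+04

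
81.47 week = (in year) 1.562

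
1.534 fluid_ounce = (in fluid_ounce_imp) 1.597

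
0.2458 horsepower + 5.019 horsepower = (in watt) 3926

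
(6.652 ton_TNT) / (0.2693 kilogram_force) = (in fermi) 1.054e+25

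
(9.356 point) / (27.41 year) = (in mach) 1.121e-14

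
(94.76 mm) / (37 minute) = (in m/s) 4.268e-05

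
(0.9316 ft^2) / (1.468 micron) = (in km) 58.96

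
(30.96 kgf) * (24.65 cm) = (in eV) 4.671e+20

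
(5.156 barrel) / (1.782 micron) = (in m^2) 4.6e+05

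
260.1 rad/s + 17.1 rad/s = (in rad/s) 277.2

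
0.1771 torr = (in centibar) 0.02361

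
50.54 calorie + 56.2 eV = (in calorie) 50.54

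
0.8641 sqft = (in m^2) 0.08028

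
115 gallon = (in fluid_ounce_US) 1.472e+04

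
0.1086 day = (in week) 0.01551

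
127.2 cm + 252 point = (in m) 1.361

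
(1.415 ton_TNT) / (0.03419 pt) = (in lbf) 1.103e+14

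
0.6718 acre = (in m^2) 2719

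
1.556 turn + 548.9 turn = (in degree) 1.982e+05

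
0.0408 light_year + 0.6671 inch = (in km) 3.86e+11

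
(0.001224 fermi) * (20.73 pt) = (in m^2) 8.951e-21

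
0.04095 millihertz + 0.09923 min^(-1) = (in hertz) 0.001695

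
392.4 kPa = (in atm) 3.873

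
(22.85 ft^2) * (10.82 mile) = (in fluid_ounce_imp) 1.301e+09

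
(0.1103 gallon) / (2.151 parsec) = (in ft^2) 6.771e-20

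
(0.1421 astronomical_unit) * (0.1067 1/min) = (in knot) 7.348e+07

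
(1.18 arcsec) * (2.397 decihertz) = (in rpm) 1.309e-05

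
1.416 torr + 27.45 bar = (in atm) 27.09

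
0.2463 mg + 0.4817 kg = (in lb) 1.062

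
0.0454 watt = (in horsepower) 6.088e-05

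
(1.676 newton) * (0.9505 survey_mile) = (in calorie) 612.8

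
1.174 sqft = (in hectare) 1.091e-05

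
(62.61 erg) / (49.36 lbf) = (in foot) 9.356e-08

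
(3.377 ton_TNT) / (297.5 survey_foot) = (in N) 1.558e+08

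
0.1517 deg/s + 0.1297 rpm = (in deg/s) 0.9299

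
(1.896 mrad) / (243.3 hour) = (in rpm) 2.067e-08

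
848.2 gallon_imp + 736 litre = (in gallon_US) 1213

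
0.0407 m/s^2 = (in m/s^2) 0.0407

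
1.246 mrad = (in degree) 0.07139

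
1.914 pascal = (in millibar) 0.01914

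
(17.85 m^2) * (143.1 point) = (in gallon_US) 238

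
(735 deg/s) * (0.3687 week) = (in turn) 4.553e+05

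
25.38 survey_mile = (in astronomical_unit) 2.73e-07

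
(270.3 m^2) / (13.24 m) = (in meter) 20.42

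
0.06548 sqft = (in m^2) 0.006083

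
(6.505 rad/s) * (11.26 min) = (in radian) 4395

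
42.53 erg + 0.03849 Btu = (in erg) 4.061e+08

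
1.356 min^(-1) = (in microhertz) 2.26e+04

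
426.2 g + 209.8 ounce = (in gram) 6374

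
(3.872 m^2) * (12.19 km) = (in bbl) 2.969e+05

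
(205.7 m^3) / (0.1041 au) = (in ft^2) 1.422e-07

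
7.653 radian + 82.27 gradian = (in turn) 1.424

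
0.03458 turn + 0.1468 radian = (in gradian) 23.18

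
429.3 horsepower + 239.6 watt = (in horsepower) 429.6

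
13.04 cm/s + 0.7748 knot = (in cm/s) 52.9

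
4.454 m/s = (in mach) 0.01308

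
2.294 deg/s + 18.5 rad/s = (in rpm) 177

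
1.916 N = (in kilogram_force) 0.1954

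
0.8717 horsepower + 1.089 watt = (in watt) 651.1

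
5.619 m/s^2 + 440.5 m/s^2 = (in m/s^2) 446.1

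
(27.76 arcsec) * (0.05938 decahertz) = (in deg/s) 0.004579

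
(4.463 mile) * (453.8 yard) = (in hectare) 298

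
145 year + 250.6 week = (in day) 5.468e+04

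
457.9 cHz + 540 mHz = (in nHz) 5.119e+09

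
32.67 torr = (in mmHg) 32.67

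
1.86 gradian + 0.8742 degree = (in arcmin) 152.9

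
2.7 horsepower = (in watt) 2013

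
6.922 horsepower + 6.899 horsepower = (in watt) 1.031e+04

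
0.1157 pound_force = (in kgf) 0.05248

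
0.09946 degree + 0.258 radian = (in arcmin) 892.9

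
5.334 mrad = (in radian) 0.005334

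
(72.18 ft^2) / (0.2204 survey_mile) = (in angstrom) 1.891e+08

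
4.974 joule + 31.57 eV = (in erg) 4.974e+07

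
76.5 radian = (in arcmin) 2.63e+05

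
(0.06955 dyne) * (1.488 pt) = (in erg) 0.003651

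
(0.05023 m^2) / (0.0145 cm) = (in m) 346.4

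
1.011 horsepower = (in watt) 753.9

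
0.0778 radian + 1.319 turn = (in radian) 8.365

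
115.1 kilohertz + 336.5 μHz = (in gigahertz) 0.0001151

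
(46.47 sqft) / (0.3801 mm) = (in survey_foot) 3.726e+04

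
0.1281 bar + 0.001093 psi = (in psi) 1.859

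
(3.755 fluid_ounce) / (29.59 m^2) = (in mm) 0.003753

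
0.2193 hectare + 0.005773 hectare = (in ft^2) 2.423e+04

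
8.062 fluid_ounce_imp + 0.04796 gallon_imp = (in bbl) 0.002812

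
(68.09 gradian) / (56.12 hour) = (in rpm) 5.055e-05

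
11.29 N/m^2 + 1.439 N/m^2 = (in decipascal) 127.3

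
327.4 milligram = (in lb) 0.0007218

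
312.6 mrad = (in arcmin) 1075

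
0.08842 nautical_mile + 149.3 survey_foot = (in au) 1.399e-09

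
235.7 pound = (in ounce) 3771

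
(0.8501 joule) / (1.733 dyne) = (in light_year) 5.185e-12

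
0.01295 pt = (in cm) 0.0004568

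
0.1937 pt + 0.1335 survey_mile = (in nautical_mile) 0.116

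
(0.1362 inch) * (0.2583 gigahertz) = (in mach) 2624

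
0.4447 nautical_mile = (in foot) 2702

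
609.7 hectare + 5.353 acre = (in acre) 1512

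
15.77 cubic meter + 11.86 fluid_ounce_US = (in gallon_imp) 3469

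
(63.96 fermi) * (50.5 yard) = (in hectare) 2.953e-16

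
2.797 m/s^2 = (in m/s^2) 2.797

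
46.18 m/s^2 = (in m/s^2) 46.18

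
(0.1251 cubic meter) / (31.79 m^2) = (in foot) 0.01291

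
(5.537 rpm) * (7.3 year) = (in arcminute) 4.589e+11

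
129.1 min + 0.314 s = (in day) 0.08966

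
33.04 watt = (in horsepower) 0.04431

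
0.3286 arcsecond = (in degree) 9.128e-05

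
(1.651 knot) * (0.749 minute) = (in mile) 0.02372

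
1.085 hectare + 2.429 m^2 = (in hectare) 1.085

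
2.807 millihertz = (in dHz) 0.02807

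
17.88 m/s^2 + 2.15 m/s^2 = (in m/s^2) 20.03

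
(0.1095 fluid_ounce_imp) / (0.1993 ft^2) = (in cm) 0.0168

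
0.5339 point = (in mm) 0.1883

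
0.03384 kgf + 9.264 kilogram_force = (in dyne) 9.118e+06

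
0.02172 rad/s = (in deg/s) 1.244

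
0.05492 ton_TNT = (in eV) 1.434e+27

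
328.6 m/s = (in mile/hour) 735.1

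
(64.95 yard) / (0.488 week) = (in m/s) 0.0002012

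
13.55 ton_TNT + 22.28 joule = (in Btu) 5.373e+07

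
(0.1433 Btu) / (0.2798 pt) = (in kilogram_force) 1.562e+05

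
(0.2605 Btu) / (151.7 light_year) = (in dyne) 1.915e-11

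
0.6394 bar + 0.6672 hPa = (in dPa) 6.401e+05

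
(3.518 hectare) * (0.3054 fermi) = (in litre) 1.074e-08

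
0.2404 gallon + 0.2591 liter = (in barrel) 0.007353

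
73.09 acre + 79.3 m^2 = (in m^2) 2.959e+05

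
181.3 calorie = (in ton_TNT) 1.813e-07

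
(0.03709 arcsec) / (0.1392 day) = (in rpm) 1.428e-10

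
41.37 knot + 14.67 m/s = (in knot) 69.89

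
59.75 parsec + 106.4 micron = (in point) 5.226e+21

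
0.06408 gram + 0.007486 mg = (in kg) 6.409e-05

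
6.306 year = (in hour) 5.524e+04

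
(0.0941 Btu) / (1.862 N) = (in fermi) 5.332e+16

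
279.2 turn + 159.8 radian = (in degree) 1.097e+05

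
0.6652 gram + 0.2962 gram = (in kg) 0.0009614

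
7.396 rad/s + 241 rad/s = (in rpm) 2372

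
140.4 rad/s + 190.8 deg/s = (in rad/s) 143.7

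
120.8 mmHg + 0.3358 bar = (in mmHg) 372.7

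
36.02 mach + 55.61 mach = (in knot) 6.065e+04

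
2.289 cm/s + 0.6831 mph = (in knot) 0.6381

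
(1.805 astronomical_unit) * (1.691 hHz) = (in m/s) 4.566e+13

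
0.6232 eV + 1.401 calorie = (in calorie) 1.401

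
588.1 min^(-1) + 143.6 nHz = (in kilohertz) 0.009802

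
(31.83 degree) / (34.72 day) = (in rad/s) 1.852e-07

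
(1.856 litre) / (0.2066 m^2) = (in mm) 8.984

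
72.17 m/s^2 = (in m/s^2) 72.17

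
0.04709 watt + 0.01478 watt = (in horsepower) 8.297e-05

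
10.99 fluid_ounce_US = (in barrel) 0.002044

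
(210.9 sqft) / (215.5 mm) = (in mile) 0.0565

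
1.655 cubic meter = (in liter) 1655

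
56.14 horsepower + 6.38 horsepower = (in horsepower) 62.52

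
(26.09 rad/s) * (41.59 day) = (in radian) 9.375e+07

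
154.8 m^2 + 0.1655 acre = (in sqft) 8875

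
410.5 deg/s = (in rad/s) 7.165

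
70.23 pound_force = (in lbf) 70.23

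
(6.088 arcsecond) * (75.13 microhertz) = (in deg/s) 1.271e-07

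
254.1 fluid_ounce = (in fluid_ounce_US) 254.1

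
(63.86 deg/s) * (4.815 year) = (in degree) 9.697e+09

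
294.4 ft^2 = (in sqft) 294.4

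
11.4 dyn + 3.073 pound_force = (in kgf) 1.394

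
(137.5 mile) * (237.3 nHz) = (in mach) 0.0001542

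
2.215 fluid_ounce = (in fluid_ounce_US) 2.215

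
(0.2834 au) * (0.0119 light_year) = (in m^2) 4.773e+24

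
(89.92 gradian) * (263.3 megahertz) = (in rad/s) 3.719e+08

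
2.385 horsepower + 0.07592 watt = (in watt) 1779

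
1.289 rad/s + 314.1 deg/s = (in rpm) 64.66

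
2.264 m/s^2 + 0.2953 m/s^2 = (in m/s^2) 2.559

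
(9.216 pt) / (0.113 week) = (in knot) 9.247e-08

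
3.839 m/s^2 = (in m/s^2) 3.839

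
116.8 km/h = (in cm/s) 3244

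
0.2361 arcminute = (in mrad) 0.06868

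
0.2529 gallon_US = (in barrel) 0.006021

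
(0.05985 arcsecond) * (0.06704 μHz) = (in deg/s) 1.115e-12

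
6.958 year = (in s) 2.194e+08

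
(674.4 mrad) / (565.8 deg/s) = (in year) 2.166e-09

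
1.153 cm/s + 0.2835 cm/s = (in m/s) 0.01436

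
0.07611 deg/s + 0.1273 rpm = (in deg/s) 0.8399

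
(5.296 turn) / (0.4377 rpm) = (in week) 0.0012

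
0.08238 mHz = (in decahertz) 8.238e-06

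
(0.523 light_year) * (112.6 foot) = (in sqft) 1.828e+18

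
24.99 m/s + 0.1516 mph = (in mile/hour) 56.05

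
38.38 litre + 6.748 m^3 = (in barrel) 42.69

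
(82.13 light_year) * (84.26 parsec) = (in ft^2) 2.175e+37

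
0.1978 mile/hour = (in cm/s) 8.842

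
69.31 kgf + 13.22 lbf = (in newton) 738.5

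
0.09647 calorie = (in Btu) 0.0003826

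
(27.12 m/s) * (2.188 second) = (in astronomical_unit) 3.967e-10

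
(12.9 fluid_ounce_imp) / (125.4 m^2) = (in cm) 0.0002923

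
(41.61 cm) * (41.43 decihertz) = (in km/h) 6.206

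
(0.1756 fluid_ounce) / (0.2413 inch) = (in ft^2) 0.00912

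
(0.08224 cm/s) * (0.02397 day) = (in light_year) 1.8e-16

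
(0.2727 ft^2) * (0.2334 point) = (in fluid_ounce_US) 0.07054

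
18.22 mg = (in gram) 0.01822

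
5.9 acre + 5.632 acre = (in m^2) 4.667e+04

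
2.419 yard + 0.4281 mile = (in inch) 2.721e+04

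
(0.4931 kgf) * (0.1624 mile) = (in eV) 7.888e+21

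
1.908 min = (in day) 0.001325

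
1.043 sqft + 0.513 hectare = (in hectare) 0.513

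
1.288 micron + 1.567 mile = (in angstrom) 2.522e+13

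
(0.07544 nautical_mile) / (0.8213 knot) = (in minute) 5.511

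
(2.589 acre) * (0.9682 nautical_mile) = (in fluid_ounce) 6.353e+11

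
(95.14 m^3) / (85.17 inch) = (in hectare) 0.004398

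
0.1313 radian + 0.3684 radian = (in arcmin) 1718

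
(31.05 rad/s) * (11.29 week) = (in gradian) 1.35e+10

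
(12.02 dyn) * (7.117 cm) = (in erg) 85.55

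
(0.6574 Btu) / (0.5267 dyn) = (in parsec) 4.268e-09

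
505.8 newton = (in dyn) 5.058e+07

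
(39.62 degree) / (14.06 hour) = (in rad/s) 1.366e-05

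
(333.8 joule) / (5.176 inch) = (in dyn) 2.539e+08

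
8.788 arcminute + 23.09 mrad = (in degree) 1.469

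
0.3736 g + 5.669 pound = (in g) 2572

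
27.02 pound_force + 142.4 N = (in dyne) 2.626e+07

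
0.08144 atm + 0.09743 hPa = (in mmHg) 61.97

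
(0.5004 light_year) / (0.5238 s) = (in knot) 1.757e+16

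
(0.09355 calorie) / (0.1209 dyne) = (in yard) 3.541e+05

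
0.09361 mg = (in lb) 2.064e-07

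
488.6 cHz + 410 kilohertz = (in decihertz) 4.1e+06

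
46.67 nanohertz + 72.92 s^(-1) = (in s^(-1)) 72.92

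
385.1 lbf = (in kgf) 174.7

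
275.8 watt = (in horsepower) 0.3699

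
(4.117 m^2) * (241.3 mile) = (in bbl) 1.006e+07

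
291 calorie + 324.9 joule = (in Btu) 1.462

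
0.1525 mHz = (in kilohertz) 1.525e-07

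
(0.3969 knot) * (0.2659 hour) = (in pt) 5.54e+05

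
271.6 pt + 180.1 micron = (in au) 6.417e-13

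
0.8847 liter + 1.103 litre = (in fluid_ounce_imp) 69.96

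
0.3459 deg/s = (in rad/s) 0.006037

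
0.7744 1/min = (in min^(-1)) 0.7744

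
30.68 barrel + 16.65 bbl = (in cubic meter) 7.525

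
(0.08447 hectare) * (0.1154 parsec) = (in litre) 3.008e+21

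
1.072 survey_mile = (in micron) 1.725e+09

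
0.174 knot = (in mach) 0.0002629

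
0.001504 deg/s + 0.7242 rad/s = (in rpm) 6.916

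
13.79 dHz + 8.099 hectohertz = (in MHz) 0.0008113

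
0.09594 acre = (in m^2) 388.3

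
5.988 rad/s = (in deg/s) 343.1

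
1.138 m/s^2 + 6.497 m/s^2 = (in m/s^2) 7.635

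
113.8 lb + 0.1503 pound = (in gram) 5.169e+04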